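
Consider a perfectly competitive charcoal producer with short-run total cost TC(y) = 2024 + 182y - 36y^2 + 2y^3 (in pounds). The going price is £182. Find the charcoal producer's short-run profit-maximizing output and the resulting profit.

AVC = 182 - 36y + 2y^2 has its minimum £20 at y = 9; price £182 clears that bar, so the firm operates.
MC = 182 - 72y + 6y^2. Setting P = MC and taking the root on the rising branch gives y* = 12.
TR = 182·12 = 2184. TC = 2024 + 456 = 2480. Profit = 2184 − 2480 = -£296.
By producing, the firm covers all variable cost plus £1728 of fixed cost; shutting down would lose the full £2024.

Profit = -£296 at y = 12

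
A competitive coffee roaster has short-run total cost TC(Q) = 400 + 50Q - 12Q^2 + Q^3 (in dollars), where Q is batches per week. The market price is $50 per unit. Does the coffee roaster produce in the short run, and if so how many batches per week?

From TC, MC = TC'(Q) = 50 - 24Q + 3Q^2 and AVC = VC/Q = 50 - 12Q + Q^2.
AVC is minimized where dAVC/dQ = -12 + 2Q = 0, at Q = 6; min AVC = 50 - 12·6 + 6^2 = $14.
P = $50 exceeds min AVC = $14, so the firm stays open.
Set P = MC: 50 = 50 - 24Q + 3Q^2 → -24Q + 3Q^2 = 0. The roots are Q = 0 and Q = 8; the profit-maximizing output is on the rising part of MC, so Q* = 8.
Check: AVC at Q = 8 is $18 ≤ P, so revenue covers variable cost.
Profit = P·Q − TC = 50·8 − 544 = -$144, a loss, but smaller than the $400 fixed cost the firm would lose by shutting down.

Produce at Q = 8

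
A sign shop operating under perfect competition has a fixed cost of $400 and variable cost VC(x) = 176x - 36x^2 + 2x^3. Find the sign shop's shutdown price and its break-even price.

Shutdown price = $14; break-even price = $56

AVC = 176 - 36x + 2x^2; minimized at x = 9, giving min AVC = $14. That is the shutdown price.
ATC = 400/x + 176 - 36x + 2x^2. Setting dATC/dx = −400/x^2 − 36 + 4x = 0 gives x = 10 (since 4·10^3 − 36·10^2 = 400).
min ATC = 400/10 + 176 − 36·10 + 2·10^2 = $56. That is the break-even price.
Between these two prices the firm operates at a loss; above $56 it earns a profit.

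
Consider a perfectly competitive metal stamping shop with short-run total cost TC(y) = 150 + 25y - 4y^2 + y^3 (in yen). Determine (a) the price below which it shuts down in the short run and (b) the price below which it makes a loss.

Shutdown price = ¥21; break-even price = ¥60

Shutdown price = min AVC. AVC = 25 - 4y + y^2, with vertex at y = 2 and minimum ¥21.
ATC = 150/y + 25 - 4y + y^2. Setting dATC/dy = −150/y^2 − 4 + 2y = 0 gives y = 5 (since 2·5^3 − 4·5^2 = 150).
min ATC = 150/5 + 25 − 4·5 + 5^2 = ¥60. That is the break-even price.
For ¥21 ≤ P < ¥60 the firm produces at a loss; below ¥21 it shuts down.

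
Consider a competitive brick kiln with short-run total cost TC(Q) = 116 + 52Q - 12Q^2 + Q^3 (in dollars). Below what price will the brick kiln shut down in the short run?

The shutdown price is the minimum of AVC. VC = 52Q - 12Q^2 + Q^3, so AVC = 52 - 12Q + Q^2.
dAVC/dQ = -12 + 2Q = 0 gives Q = 6. min AVC = 52 - 12·6 + 6^2 = 16.
For P < $16 the firm produces nothing.

$16 per unit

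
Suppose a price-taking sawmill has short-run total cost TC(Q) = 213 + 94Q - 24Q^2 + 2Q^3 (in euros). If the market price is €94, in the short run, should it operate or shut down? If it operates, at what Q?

Produce at Q = 8

From TC, MC = TC'(Q) = 94 - 48Q + 6Q^2 and AVC = VC/Q = 94 - 24Q + 2Q^2.
The AVC parabola has its vertex at Q = 24/4 = 6, where AVC = 94 - 24·6 + 2·6^2 = €22.
Since P = €94 ≥ min AVC = €22, price covers variable cost and the firm should produce.
Solving P = MC: -48Q + 6Q^2 = 0 ⇒ Q = 0 or 8. On the upward-sloping branch, Q* = 8.
Check: AVC at Q = 8 is €30 ≤ P, so revenue covers variable cost.
Profit = P·Q − TC = 94·8 − 453 = €299.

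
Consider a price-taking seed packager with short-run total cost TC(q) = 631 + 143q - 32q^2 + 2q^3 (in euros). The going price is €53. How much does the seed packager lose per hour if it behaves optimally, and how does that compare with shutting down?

AVC = 143 - 32q + 2q^2 has its minimum €15 at q = 8; price €53 clears that bar, so the firm operates.
With MC = 143 - 64q + 6q^2, P = MC on the upward-sloping part at q* = 9.
TR = 53·9 = 477. TC = 631 + 153 = 784. Profit = 477 − 784 = -€307.
Shutting down would mean losing the fixed cost of €631, so operating at a loss of €307 is better by €324.

Profit = -€307 at q = 9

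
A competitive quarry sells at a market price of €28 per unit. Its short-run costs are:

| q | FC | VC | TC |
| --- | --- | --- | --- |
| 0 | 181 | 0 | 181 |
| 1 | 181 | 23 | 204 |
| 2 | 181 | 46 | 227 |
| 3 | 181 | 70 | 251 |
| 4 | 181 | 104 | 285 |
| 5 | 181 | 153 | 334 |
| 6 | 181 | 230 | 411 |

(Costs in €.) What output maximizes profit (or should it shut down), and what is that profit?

q = 3; profit = -€167

Profit at each row (π = 28q − TC): q=0: -181; q=1: -176; q=2: -171; q=3: -167; q=4: -173; q=5: -194; q=6: -243.
Profit is maximized at q = 3. AVC there is 70/3 = €23.33 ≤ P, so producing beats shutting down (which would give -€181).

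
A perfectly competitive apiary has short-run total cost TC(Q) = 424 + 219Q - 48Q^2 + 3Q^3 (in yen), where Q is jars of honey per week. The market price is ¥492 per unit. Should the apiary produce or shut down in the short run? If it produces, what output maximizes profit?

From TC, MC = TC'(Q) = 219 - 96Q + 9Q^2 and AVC = VC/Q = 219 - 48Q + 3Q^2.
The AVC parabola has its vertex at Q = 48/6 = 8, where AVC = 219 - 48·8 + 3·8^2 = ¥27.
Since P = ¥492 ≥ min AVC = ¥27, price covers variable cost and the firm should produce.
P = MC gives -273 - 96Q + 9Q^2 = 0, with roots -7/3 and 13. Take the larger (rising MC): Q* = 13.
Check: AVC at Q = 13 is ¥102 ≤ P, so revenue covers variable cost.
Profit = P·Q − TC = 492·13 − 1750 = ¥4646.

Produce at Q = 13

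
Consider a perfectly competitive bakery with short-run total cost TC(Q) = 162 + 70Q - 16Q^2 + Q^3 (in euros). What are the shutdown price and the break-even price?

Shutdown price = €6; break-even price = €25

Shutdown price = min AVC. AVC = 70 - 16Q + Q^2, with vertex at Q = 8 and minimum €6.
ATC = 162/Q + 70 - 16Q + Q^2. Setting dATC/dQ = −162/Q^2 − 16 + 2Q = 0 gives Q = 9 (since 2·9^3 − 16·9^2 = 162).
min ATC = 162/9 + 70 − 16·9 + 9^2 = €25. That is the break-even price.
For €6 ≤ P < €25 the firm produces at a loss; below €6 it shuts down.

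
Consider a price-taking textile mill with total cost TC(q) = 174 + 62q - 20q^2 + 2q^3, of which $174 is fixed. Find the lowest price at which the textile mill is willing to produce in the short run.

$12 per unit

The shutdown price is the minimum of AVC. VC = 62q - 20q^2 + 2q^3, so AVC = 62 - 20q + 2q^2.
At the minimum of AVC, MC = AVC. MC = 62 - 40q + 6q^2; setting MC = AVC gives 4q^2 - 20q = 0, so q = 5. min AVC = 12.
So the shutdown price is $12.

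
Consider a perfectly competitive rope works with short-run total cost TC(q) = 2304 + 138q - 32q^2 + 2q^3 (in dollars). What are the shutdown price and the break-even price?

Shutdown price = min AVC. AVC = 138 - 32q + 2q^2, with vertex at q = 8 and minimum $10.
ATC = 2304/q + 138 - 32q + 2q^2. Setting dATC/dq = −2304/q^2 − 32 + 4q = 0 gives q = 12 (since 4·12^3 − 32·12^2 = 2304).
min ATC = 2304/12 + 138 − 32·12 + 2·12^2 = $234. That is the break-even price.
For $10 ≤ P < $234 the firm produces at a loss; below $10 it shuts down.

Shutdown price = $10; break-even price = $234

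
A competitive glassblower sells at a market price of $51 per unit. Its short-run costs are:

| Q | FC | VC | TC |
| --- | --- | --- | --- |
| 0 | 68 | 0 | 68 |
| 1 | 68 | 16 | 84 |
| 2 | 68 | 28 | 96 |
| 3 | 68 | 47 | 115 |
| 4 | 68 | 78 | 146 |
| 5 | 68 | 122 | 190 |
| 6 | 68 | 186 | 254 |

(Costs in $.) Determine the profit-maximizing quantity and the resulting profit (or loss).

Q = 5; profit = $65

Tabulate TR − TC: Q=0: -68; Q=1: -33; Q=2: 6; Q=3: 38; Q=4: 58; Q=5: 65; Q=6: 52.
Profit is maximized at Q = 5. AVC there is 122/5 = $24.40 ≤ P, so producing beats shutting down (which would give -$68).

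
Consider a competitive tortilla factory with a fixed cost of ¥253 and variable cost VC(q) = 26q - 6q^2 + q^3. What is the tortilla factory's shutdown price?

¥17 per unit

The firm shuts down when price falls below the minimum of average variable cost. AVC = VC/q = 26 - 6q + q^2.
At the minimum of AVC, MC = AVC. MC = 26 - 12q + 3q^2; setting MC = AVC gives 2q^2 - 6q = 0, so q = 3. min AVC = 17.
For P < ¥17 the firm produces nothing.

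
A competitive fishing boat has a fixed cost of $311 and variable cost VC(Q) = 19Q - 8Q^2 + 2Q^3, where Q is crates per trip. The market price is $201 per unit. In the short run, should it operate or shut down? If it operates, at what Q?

Produce at Q = 7

Variable cost is VC = 19Q - 8Q^2 + 2Q^3, so AVC = VC/Q = 19 - 8Q + 2Q^2 and MC = dTC/dQ = 19 - 16Q + 6Q^2.
The AVC parabola has its vertex at Q = 8/4 = 2, where AVC = 19 - 8·2 + 2·2^2 = $11.
P = $201 exceeds min AVC = $11, so the firm stays open.
P = MC gives -182 - 16Q + 6Q^2 = 0, with roots -13/3 and 7. Take the larger (rising MC): Q* = 7.
Check: AVC at Q = 7 is $61 ≤ P, so revenue covers variable cost.
Profit = P·Q − TC = 201·7 − 738 = $669.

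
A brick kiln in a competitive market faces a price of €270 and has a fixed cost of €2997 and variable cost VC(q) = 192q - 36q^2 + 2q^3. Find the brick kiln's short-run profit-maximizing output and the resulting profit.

Profit = -€293 at q = 13

AVC = 192 - 36q + 2q^2 has its minimum €30 at q = 9; price €270 clears that bar, so the firm operates.
With MC = 192 - 72q + 6q^2, P = MC on the upward-sloping part at q* = 13.
TR = 270·13 = 3510. TC = 2997 + 806 = 3803. Profit = 3510 − 3803 = -€293.
By producing, the firm covers all variable cost plus €2704 of fixed cost; shutting down would lose the full €2997.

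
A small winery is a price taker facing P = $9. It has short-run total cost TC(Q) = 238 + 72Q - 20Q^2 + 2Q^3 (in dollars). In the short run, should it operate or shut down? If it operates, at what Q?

Strip out fixed cost: VC = 72Q - 20Q^2 + 2Q^3. Then AVC = 72 - 20Q + 2Q^2 and MC = 72 - 40Q + 6Q^2.
AVC hits its minimum where MC = AVC, at Q = 5, giving min AVC = 72 - 20·5 + 2·5^2 = $22.
Since P = $9 < min AVC = $22, price fails to cover variable cost at any output.
Shutting down limits the loss to fixed cost, $238.

Shut down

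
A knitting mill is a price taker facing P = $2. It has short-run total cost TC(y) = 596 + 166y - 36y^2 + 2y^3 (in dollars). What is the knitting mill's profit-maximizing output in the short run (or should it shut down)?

Shut down

Strip out fixed cost: VC = 166y - 36y^2 + 2y^3. Then AVC = 166 - 36y + 2y^2 and MC = 166 - 72y + 6y^2.
The AVC parabola has its vertex at y = 36/4 = 9, where AVC = 166 - 36·9 + 2·9^2 = $4.
Since P = $2 < min AVC = $4, price fails to cover variable cost at any output.
Best response: produce nothing and absorb the $596 fixed cost.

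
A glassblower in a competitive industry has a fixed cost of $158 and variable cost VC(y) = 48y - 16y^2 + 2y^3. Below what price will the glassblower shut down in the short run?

$16 per unit

Short-run supply begins at min AVC. From VC = 48y - 16y^2 + 2y^3, AVC = 48 - 16y + 2y^2.
At the minimum of AVC, MC = AVC. MC = 48 - 32y + 6y^2; setting MC = AVC gives 4y^2 - 16y = 0, so y = 4. min AVC = 16.
For P < $16 the firm produces nothing.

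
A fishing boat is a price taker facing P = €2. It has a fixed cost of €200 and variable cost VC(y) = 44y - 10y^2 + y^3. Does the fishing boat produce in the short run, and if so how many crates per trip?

Shut down

From TC, MC = TC'(y) = 44 - 20y + 3y^2 and AVC = VC/y = 44 - 10y + y^2.
The AVC parabola has its vertex at y = 10/2 = 5, where AVC = 44 - 10·5 + 5^2 = €19.
With P < min AVC (€2 < €19), every unit sold adds to the loss.
Best response: produce nothing and absorb the €200 fixed cost.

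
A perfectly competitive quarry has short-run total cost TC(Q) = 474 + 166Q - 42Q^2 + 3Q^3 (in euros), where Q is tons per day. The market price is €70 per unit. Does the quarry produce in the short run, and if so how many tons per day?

Strip out fixed cost: VC = 166Q - 42Q^2 + 3Q^3. Then AVC = 166 - 42Q + 3Q^2 and MC = 166 - 84Q + 9Q^2.
The AVC parabola has its vertex at Q = 42/6 = 7, where AVC = 166 - 42·7 + 3·7^2 = €19.
Since P = €70 ≥ min AVC = €19, price covers variable cost and the firm should produce.
P = MC gives 96 - 84Q + 9Q^2 = 0, with roots 4/3 and 8. Take the larger (rising MC): Q* = 8.
Check: AVC at Q = 8 is €22 ≤ P, so revenue covers variable cost.
Profit = P·Q − TC = 70·8 − 650 = -€90, a loss, but smaller than the €474 fixed cost the firm would lose by shutting down.

Produce at Q = 8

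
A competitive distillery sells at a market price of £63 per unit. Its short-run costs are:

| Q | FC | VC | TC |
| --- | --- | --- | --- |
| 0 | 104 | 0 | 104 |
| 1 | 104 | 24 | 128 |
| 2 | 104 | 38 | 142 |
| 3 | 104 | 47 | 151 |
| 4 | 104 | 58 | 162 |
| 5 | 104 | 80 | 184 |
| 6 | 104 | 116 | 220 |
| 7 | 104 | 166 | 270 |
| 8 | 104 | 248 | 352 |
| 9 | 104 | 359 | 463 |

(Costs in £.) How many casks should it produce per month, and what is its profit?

Q = 7; profit = £171

Profit at each row (π = 63Q − TC): Q=0: -104; Q=1: -65; Q=2: -16; Q=3: 38; Q=4: 90; Q=5: 131; Q=6: 158; Q=7: 171; Q=8: 152; Q=9: 104.
Profit is maximized at Q = 7. AVC there is 166/7 = £23.71 ≤ P, so producing beats shutting down (which would give -£104).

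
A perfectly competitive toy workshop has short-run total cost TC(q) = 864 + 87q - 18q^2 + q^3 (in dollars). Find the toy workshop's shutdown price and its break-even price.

Shutdown price = $6; break-even price = $87

AVC = 87 - 18q + q^2; minimized at q = 9, giving min AVC = $6. That is the shutdown price.
ATC = 864/q + 87 - 18q + q^2. Setting dATC/dq = −864/q^2 − 18 + 2q = 0 gives q = 12 (since 2·12^3 − 18·12^2 = 864).
min ATC = 864/12 + 87 − 18·12 + 12^2 = $87. That is the break-even price.
Between these two prices the firm operates at a loss; above $87 it earns a profit.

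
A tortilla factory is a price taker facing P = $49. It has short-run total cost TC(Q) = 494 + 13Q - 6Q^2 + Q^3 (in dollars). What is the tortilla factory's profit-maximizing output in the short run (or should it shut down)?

From TC, MC = TC'(Q) = 13 - 12Q + 3Q^2 and AVC = VC/Q = 13 - 6Q + Q^2.
AVC hits its minimum where MC = AVC, at Q = 3, giving min AVC = 13 - 6·3 + 3^2 = $4.
P = $49 exceeds min AVC = $4, so the firm stays open.
Set P = MC: 49 = 13 - 12Q + 3Q^2 → -36 - 12Q + 3Q^2 = 0. The roots are Q = -2 and Q = 6; the profit-maximizing output is on the rising part of MC, so Q* = 6.
Check: AVC at Q = 6 is $13 ≤ P, so revenue covers variable cost.
Profit = P·Q − TC = 49·6 − 572 = -$278, a loss, but smaller than the $494 fixed cost the firm would lose by shutting down.

Produce at Q = 6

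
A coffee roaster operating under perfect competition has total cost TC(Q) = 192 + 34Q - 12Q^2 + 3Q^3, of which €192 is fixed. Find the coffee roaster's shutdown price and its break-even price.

Shutdown price = €22; break-even price = €82

Shutdown price = min AVC. AVC = 34 - 12Q + 3Q^2, with vertex at Q = 2 and minimum €22.
ATC = 192/Q + 34 - 12Q + 3Q^2. Setting dATC/dQ = −192/Q^2 − 12 + 6Q = 0 gives Q = 4 (since 6·4^3 − 12·4^2 = 192).
min ATC = 192/4 + 34 − 12·4 + 3·4^2 = €82. That is the break-even price.
Between these two prices the firm operates at a loss; above €82 it earns a profit.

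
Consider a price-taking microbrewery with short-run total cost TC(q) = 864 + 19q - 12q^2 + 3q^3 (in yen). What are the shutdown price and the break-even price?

Shutdown price = ¥7; break-even price = ¥199

AVC = 19 - 12q + 3q^2; minimized at q = 2, giving min AVC = ¥7. That is the shutdown price.
ATC = 864/q + 19 - 12q + 3q^2. Setting dATC/dq = −864/q^2 − 12 + 6q = 0 gives q = 6 (since 6·6^3 − 12·6^2 = 864).
min ATC = 864/6 + 19 − 12·6 + 3·6^2 = ¥199. That is the break-even price.
Between these two prices the firm operates at a loss; above ¥199 it earns a profit.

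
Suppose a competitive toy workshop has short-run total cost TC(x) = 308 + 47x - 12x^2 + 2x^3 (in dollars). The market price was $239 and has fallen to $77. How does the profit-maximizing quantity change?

AVC = 47 - 12x + 2x^2, minimized at x = 3 where min AVC = $29. MC = 47 - 24x + 6x^2.
At P = $239 ≥ min AVC, set P = MC on the rising branch: x = 8.
At P = $77 ≥ min AVC, set P = MC: x = 5. The firm stays open but cuts output.

Output falls from 8 to 5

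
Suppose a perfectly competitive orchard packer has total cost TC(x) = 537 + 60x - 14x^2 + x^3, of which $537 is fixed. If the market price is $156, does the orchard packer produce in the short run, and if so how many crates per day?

Produce at x = 12

Strip out fixed cost: VC = 60x - 14x^2 + x^3. Then AVC = 60 - 14x + x^2 and MC = 60 - 28x + 3x^2.
AVC is minimized where dAVC/dx = -14 + 2x = 0, at x = 7; min AVC = 60 - 14·7 + 7^2 = $11.
P = $156 exceeds min AVC = $11, so the firm stays open.
Solving P = MC: -96 - 28x + 3x^2 = 0 ⇒ x = -8/3 or 12. On the upward-sloping branch, x* = 12.
Check: AVC at x = 12 is $36 ≤ P, so revenue covers variable cost.
Profit = P·x − TC = 156·12 − 969 = $903.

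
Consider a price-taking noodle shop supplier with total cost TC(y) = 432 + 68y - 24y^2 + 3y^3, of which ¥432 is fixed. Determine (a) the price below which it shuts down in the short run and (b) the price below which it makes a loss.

Shutdown price = min AVC. AVC = 68 - 24y + 3y^2, with vertex at y = 4 and minimum ¥20.
ATC = 432/y + 68 - 24y + 3y^2. Setting dATC/dy = −432/y^2 − 24 + 6y = 0 gives y = 6 (since 6·6^3 − 24·6^2 = 432).
min ATC = 432/6 + 68 − 24·6 + 3·6^2 = ¥104. That is the break-even price.
Between these two prices the firm operates at a loss; above ¥104 it earns a profit.

Shutdown price = ¥20; break-even price = ¥104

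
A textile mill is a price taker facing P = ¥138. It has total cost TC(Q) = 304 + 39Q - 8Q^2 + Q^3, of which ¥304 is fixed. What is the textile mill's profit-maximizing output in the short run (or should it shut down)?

Strip out fixed cost: VC = 39Q - 8Q^2 + Q^3. Then AVC = 39 - 8Q + Q^2 and MC = 39 - 16Q + 3Q^2.
AVC hits its minimum where MC = AVC, at Q = 4, giving min AVC = 39 - 8·4 + 4^2 = ¥23.
P = ¥138 exceeds min AVC = ¥23, so the firm stays open.
Set P = MC: 138 = 39 - 16Q + 3Q^2 → -99 - 16Q + 3Q^2 = 0. The roots are Q = -11/3 and Q = 9; the profit-maximizing output is on the rising part of MC, so Q* = 9.
Check: AVC at Q = 9 is ¥48 ≤ P, so revenue covers variable cost.
Profit = P·Q − TC = 138·9 − 736 = ¥506.

Produce at Q = 9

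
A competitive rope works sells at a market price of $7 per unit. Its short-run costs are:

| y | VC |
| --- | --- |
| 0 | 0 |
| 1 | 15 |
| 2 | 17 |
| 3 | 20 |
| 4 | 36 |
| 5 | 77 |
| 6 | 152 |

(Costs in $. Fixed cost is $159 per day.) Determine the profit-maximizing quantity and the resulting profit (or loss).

y = 3; profit = -$158

Profit at each row (π = 7y − TC): y=0: -159; y=1: -167; y=2: -162; y=3: -158; y=4: -167; y=5: -201; y=6: -269.
Profit is maximized at y = 3. AVC there is 20/3 = $6.67 ≤ P, so producing beats shutting down (which would give -$159).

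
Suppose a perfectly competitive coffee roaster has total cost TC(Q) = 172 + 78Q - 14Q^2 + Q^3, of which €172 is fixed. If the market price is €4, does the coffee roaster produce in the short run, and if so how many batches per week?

Variable cost is VC = 78Q - 14Q^2 + Q^3, so AVC = VC/Q = 78 - 14Q + Q^2 and MC = dTC/dQ = 78 - 28Q + 3Q^2.
The AVC parabola has its vertex at Q = 14/2 = 7, where AVC = 78 - 14·7 + 7^2 = €29.
P = €4 lies below min AVC = €29; no output level covers variable cost.
Best response: produce nothing and absorb the €172 fixed cost.

Shut down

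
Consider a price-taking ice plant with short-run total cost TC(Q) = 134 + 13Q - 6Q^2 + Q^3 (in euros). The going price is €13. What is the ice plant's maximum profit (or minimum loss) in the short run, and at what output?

AVC = 13 - 6Q + Q^2 has its minimum €4 at Q = 3; price €13 clears that bar, so the firm operates.
MC = 13 - 12Q + 3Q^2. Setting P = MC and taking the root on the rising branch gives Q* = 4.
TR = 13·4 = 52. TC = 134 + 20 = 154. Profit = 52 − 154 = -€102.
By producing, the firm covers all variable cost plus €32 of fixed cost; shutting down would lose the full €134.

Profit = -€102 at Q = 4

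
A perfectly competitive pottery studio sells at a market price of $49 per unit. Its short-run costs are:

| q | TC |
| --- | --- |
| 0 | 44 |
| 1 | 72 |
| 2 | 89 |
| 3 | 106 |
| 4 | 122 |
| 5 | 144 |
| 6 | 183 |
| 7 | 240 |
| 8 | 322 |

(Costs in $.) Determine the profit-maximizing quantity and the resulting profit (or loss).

q = 6; profit = $111

Profit at each row (π = 49q − TC): q=0: -44; q=1: -23; q=2: 9; q=3: 41; q=4: 74; q=5: 101; q=6: 111; q=7: 103; q=8: 70.
Profit is maximized at q = 6. AVC there is 139/6 = $23.17 ≤ P, so producing beats shutting down (which would give -$44).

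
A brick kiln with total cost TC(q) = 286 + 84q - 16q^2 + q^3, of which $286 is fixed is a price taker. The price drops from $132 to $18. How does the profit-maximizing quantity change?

Output falls from 12 to 0 (the firm shuts down)

MC = 84 - 32q + 3q^2; the shutdown threshold is min AVC = $20 (at q = 8).
With P = $132 above the shutdown price, P = MC gives q = 12.
At P = $18 < min AVC = $20, price no longer covers variable cost at any output, so the firm shuts down: q = 0.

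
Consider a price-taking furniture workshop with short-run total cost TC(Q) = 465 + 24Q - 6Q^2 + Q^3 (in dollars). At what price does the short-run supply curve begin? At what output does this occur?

Short-run supply begins at min AVC. From VC = 24Q - 6Q^2 + Q^3, AVC = 24 - 6Q + Q^2.
dAVC/dQ = -6 + 2Q = 0 gives Q = 3. min AVC = 24 - 6·3 + 3^2 = 15.
For P < $15 the firm produces nothing.

$15 per unit, at Q = 3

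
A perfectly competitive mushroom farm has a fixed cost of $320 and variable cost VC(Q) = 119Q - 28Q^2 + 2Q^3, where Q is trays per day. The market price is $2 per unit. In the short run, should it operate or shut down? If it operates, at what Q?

Strip out fixed cost: VC = 119Q - 28Q^2 + 2Q^3. Then AVC = 119 - 28Q + 2Q^2 and MC = 119 - 56Q + 6Q^2.
AVC is minimized where dAVC/dQ = -28 + 4Q = 0, at Q = 7; min AVC = 119 - 28·7 + 2·7^2 = $21.
P = $2 lies below min AVC = $21; no output level covers variable cost.
Best response: produce nothing and absorb the $320 fixed cost.

Shut down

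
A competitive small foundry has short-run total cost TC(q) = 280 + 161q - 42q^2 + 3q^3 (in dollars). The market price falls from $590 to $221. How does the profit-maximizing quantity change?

Output falls from 13 to 10

MC = 161 - 84q + 9q^2; the shutdown threshold is min AVC = $14 (at q = 7).
With P = $590 above the shutdown price, P = MC gives q = 13.
At P = $221 ≥ min AVC, set P = MC: q = 10. The firm stays open but cuts output.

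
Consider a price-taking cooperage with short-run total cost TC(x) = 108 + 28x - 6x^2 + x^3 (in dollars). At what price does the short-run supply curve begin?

$19 per unit

The firm shuts down when price falls below the minimum of average variable cost. AVC = VC/x = 28 - 6x + x^2.
At the minimum of AVC, MC = AVC. MC = 28 - 12x + 3x^2; setting MC = AVC gives 2x^2 - 6x = 0, so x = 3. min AVC = 19.
For P < $19 the firm produces nothing.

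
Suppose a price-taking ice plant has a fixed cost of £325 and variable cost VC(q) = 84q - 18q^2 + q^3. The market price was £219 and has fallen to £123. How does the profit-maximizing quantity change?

Output falls from 15 to 13

MC = 84 - 36q + 3q^2; the shutdown threshold is min AVC = £3 (at q = 9).
With P = £219 above the shutdown price, P = MC gives q = 15.
At P = £123 ≥ min AVC, set P = MC: q = 13. The firm stays open but cuts output.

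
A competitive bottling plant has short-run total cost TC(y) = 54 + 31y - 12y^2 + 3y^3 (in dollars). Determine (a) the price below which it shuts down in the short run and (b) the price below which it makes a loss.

AVC = 31 - 12y + 3y^2; minimized at y = 2, giving min AVC = $19. That is the shutdown price.
ATC = 54/y + 31 - 12y + 3y^2. Setting dATC/dy = −54/y^2 − 12 + 6y = 0 gives y = 3 (since 6·3^3 − 12·3^2 = 54).
min ATC = 54/3 + 31 − 12·3 + 3·3^2 = $40. That is the break-even price.
For $19 ≤ P < $40 the firm produces at a loss; below $19 it shuts down.

Shutdown price = $19; break-even price = $40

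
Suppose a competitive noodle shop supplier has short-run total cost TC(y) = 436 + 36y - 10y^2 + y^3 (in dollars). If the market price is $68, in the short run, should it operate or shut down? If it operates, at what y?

Produce at y = 8

Strip out fixed cost: VC = 36y - 10y^2 + y^3. Then AVC = 36 - 10y + y^2 and MC = 36 - 20y + 3y^2.
AVC hits its minimum where MC = AVC, at y = 5, giving min AVC = 36 - 10·5 + 5^2 = $11.
P = $68 exceeds min AVC = $11, so the firm stays open.
Set P = MC: 68 = 36 - 20y + 3y^2 → -32 - 20y + 3y^2 = 0. The roots are y = -4/3 and y = 8; the profit-maximizing output is on the rising part of MC, so y* = 8.
Check: AVC at y = 8 is $20 ≤ P, so revenue covers variable cost.
Profit = P·y − TC = 68·8 − 596 = -$52, a loss, but smaller than the $436 fixed cost the firm would lose by shutting down.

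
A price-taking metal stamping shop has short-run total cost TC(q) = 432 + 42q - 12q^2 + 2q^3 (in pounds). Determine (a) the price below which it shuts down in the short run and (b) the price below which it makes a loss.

Shutdown price = min AVC. AVC = 42 - 12q + 2q^2, with vertex at q = 3 and minimum £24.
ATC = 432/q + 42 - 12q + 2q^2. Setting dATC/dq = −432/q^2 − 12 + 4q = 0 gives q = 6 (since 4·6^3 − 12·6^2 = 432).
min ATC = 432/6 + 42 − 12·6 + 2·6^2 = £114. That is the break-even price.
Between these two prices the firm operates at a loss; above £114 it earns a profit.

Shutdown price = £24; break-even price = £114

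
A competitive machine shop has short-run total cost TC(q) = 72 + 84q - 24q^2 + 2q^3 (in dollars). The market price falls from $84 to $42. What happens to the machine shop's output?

AVC = 84 - 24q + 2q^2, minimized at q = 6 where min AVC = $12. MC = 84 - 48q + 6q^2.
At P = $84 ≥ min AVC, set P = MC on the rising branch: q = 8.
At P = $42 ≥ min AVC, set P = MC: q = 7. The firm stays open but cuts output.

Output falls from 8 to 7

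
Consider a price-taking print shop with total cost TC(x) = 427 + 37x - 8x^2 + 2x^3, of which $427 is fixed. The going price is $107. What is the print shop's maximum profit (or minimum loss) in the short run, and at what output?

AVC = 37 - 8x + 2x^2 has its minimum $29 at x = 2; price $107 clears that bar, so the firm operates.
With MC = 37 - 16x + 6x^2, P = MC on the upward-sloping part at x* = 5.
TR = 107·5 = 535. TC = 427 + 235 = 662. Profit = 535 − 662 = -$127.
By producing, the firm covers all variable cost plus $300 of fixed cost; shutting down would lose the full $427.

Profit = -$127 at x = 5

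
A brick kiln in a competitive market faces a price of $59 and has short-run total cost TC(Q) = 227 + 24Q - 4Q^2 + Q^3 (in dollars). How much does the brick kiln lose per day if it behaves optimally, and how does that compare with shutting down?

AVC = 24 - 4Q + Q^2 has its minimum $20 at Q = 2; price $59 clears that bar, so the firm operates.
With MC = 24 - 8Q + 3Q^2, P = MC on the upward-sloping part at Q* = 5.
TR = 59·5 = 295. TC = 227 + 145 = 372. Profit = 295 − 372 = -$77.
By producing, the firm covers all variable cost plus $150 of fixed cost; shutting down would lose the full $227.

Profit = -$77 at Q = 5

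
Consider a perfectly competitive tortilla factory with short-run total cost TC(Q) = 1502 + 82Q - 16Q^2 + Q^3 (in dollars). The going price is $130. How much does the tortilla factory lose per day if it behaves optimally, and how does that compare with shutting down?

AVC = 82 - 16Q + Q^2; min AVC = $18 at Q = 8. Since P = $130 ≥ min AVC, the firm produces.
With MC = 82 - 32Q + 3Q^2, P = MC on the upward-sloping part at Q* = 12.
TR = 130·12 = 1560. TC = 1502 + 408 = 1910. Profit = 1560 − 1910 = -$350.
By producing, the firm covers all variable cost plus $1152 of fixed cost; shutting down would lose the full $1502.

Profit = -$350 at Q = 12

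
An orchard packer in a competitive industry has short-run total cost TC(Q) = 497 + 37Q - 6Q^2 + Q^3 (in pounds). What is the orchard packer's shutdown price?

The firm shuts down when price falls below the minimum of average variable cost. AVC = VC/Q = 37 - 6Q + Q^2.
dAVC/dQ = -6 + 2Q = 0 gives Q = 3. min AVC = 37 - 6·3 + 3^2 = 28.
For P < £28 the firm produces nothing.

£28 per unit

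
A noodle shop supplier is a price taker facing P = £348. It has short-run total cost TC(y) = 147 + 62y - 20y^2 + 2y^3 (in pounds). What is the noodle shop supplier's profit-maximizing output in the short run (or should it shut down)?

Produce at y = 11

Strip out fixed cost: VC = 62y - 20y^2 + 2y^3. Then AVC = 62 - 20y + 2y^2 and MC = 62 - 40y + 6y^2.
AVC is minimized where dAVC/dy = -20 + 4y = 0, at y = 5; min AVC = 62 - 20·5 + 2·5^2 = £12.
P = £348 exceeds min AVC = £12, so the firm stays open.
Solving P = MC: -286 - 40y + 6y^2 = 0 ⇒ y = -13/3 or 11. On the upward-sloping branch, y* = 11.
Check: AVC at y = 11 is £84 ≤ P, so revenue covers variable cost.
Profit = P·y − TC = 348·11 − 1071 = £2757.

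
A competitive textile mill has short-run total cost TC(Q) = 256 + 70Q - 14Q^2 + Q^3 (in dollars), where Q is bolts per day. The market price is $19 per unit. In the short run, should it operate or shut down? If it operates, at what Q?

Strip out fixed cost: VC = 70Q - 14Q^2 + Q^3. Then AVC = 70 - 14Q + Q^2 and MC = 70 - 28Q + 3Q^2.
AVC hits its minimum where MC = AVC, at Q = 7, giving min AVC = 70 - 14·7 + 7^2 = $21.
P = $19 lies below min AVC = $21; no output level covers variable cost.
Shutting down limits the loss to fixed cost, $256.

Shut down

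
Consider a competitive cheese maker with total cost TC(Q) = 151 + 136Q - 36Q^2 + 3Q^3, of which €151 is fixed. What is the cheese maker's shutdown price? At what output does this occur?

The firm shuts down when price falls below the minimum of average variable cost. AVC = VC/Q = 136 - 36Q + 3Q^2.
At the minimum of AVC, MC = AVC. MC = 136 - 72Q + 9Q^2; setting MC = AVC gives 6Q^2 - 36Q = 0, so Q = 6. min AVC = 28.
For P < €28 the firm produces nothing.

€28 per unit, at Q = 6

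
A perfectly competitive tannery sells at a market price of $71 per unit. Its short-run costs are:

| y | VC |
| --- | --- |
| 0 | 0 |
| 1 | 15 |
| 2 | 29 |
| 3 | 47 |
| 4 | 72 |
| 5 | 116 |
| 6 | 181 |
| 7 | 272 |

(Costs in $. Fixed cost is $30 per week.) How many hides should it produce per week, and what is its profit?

y = 6; profit = $215

Profit at each row (π = 71y − TC): y=0: -30; y=1: 26; y=2: 83; y=3: 136; y=4: 182; y=5: 209; y=6: 215; y=7: 195.
Profit is maximized at y = 6. AVC there is 181/6 = $30.17 ≤ P, so producing beats shutting down (which would give -$30).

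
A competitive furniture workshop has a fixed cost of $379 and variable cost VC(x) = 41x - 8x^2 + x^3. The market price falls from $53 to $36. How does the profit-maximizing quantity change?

Output falls from 6 to 5

AVC = 41 - 8x + x^2, minimized at x = 4 where min AVC = $25. MC = 41 - 16x + 3x^2.
At P = $53 ≥ min AVC, set P = MC on the rising branch: x = 6.
At P = $36 ≥ min AVC, set P = MC: x = 5. The firm stays open but cuts output.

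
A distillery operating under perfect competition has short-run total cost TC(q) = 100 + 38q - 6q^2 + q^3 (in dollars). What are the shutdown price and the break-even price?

Shutdown price = min AVC. AVC = 38 - 6q + q^2, with vertex at q = 3 and minimum $29.
ATC = 100/q + 38 - 6q + q^2. Setting dATC/dq = −100/q^2 − 6 + 2q = 0 gives q = 5 (since 2·5^3 − 6·5^2 = 100).
min ATC = 100/5 + 38 − 6·5 + 5^2 = $53. That is the break-even price.
For $29 ≤ P < $53 the firm produces at a loss; below $29 it shuts down.

Shutdown price = $29; break-even price = $53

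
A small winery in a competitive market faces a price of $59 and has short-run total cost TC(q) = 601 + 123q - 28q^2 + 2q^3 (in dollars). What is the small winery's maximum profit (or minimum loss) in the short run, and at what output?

AVC = 123 - 28q + 2q^2; min AVC = $25 at q = 7. Since P = $59 ≥ min AVC, the firm produces.
With MC = 123 - 56q + 6q^2, P = MC on the upward-sloping part at q* = 8.
TR = 59·8 = 472. TC = 601 + 216 = 817. Profit = 472 − 817 = -$345.
Shutting down would mean losing the fixed cost of $601, so operating at a loss of $345 is better by $256.

Profit = -$345 at q = 8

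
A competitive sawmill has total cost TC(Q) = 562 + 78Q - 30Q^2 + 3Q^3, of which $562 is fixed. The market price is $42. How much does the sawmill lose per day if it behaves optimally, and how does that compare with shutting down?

AVC = 78 - 30Q + 3Q^2 has its minimum $3 at Q = 5; price $42 clears that bar, so the firm operates.
With MC = 78 - 60Q + 9Q^2, P = MC on the upward-sloping part at Q* = 6.
TR = 42·6 = 252. TC = 562 + 36 = 598. Profit = 252 − 598 = -$346.
That loss of $346 beats the $562 the firm would lose by shutting down; producing recovers $216 of fixed cost.

Profit = -$346 at Q = 6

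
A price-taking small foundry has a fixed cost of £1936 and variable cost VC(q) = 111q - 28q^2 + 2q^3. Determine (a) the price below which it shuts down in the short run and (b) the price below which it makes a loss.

Shutdown price = min AVC. AVC = 111 - 28q + 2q^2, with vertex at q = 7 and minimum £13.
ATC = 1936/q + 111 - 28q + 2q^2. Setting dATC/dq = −1936/q^2 − 28 + 4q = 0 gives q = 11 (since 4·11^3 − 28·11^2 = 1936).
min ATC = 1936/11 + 111 − 28·11 + 2·11^2 = £221. That is the break-even price.
For £13 ≤ P < £221 the firm produces at a loss; below £13 it shuts down.

Shutdown price = £13; break-even price = £221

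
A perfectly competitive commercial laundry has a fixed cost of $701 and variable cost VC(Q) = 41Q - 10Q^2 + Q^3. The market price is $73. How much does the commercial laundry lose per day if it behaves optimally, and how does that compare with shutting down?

Profit = -$317 at Q = 8

AVC = 41 - 10Q + Q^2 has its minimum $16 at Q = 5; price $73 clears that bar, so the firm operates.
MC = 41 - 20Q + 3Q^2. Setting P = MC and taking the root on the rising branch gives Q* = 8.
TR = 73·8 = 584. TC = 701 + 200 = 901. Profit = 584 − 901 = -$317.
By producing, the firm covers all variable cost plus $384 of fixed cost; shutting down would lose the full $701.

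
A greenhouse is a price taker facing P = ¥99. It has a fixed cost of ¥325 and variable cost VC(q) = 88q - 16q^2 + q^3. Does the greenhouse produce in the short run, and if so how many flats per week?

Strip out fixed cost: VC = 88q - 16q^2 + q^3. Then AVC = 88 - 16q + q^2 and MC = 88 - 32q + 3q^2.
The AVC parabola has its vertex at q = 16/2 = 8, where AVC = 88 - 16·8 + 8^2 = ¥24.
Since P = ¥99 ≥ min AVC = ¥24, price covers variable cost and the firm should produce.
P = MC gives -11 - 32q + 3q^2 = 0, with roots -1/3 and 11. Take the larger (rising MC): q* = 11.
Check: AVC at q = 11 is ¥33 ≤ P, so revenue covers variable cost.
Profit = P·q − TC = 99·11 − 688 = ¥401.

Produce at q = 11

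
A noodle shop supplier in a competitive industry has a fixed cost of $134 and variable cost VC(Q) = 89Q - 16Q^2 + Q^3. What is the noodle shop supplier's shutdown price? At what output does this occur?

Short-run supply begins at min AVC. From VC = 89Q - 16Q^2 + Q^3, AVC = 89 - 16Q + Q^2.
dAVC/dQ = -16 + 2Q = 0 gives Q = 8. min AVC = 89 - 16·8 + 8^2 = 25.
For P < $25 the firm produces nothing.

$25 per unit, at Q = 8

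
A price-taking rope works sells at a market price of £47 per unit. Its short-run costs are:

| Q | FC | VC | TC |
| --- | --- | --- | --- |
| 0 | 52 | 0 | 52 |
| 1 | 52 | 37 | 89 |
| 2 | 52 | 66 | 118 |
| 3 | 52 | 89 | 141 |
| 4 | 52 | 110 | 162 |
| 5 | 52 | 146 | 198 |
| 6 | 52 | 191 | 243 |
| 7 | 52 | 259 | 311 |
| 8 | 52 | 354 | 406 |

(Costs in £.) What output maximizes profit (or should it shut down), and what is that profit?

Q = 6; profit = £39

Compute π = P·Q − TC at each output: Q=0: -52; Q=1: -42; Q=2: -24; Q=3: 0; Q=4: 26; Q=5: 37; Q=6: 39; Q=7: 18; Q=8: -30.
Profit is maximized at Q = 6. AVC there is 191/6 = £31.83 ≤ P, so producing beats shutting down (which would give -£52).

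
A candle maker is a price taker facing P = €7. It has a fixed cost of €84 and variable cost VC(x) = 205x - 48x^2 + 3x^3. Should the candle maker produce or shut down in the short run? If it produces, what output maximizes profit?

Variable cost is VC = 205x - 48x^2 + 3x^3, so AVC = VC/x = 205 - 48x + 3x^2 and MC = dTC/dx = 205 - 96x + 9x^2.
AVC is minimized where dAVC/dx = -48 + 6x = 0, at x = 8; min AVC = 205 - 48·8 + 3·8^2 = €13.
P = €7 lies below min AVC = €13; no output level covers variable cost.
The firm minimizes its loss by shutting down and losing only its fixed cost of €84.

Shut down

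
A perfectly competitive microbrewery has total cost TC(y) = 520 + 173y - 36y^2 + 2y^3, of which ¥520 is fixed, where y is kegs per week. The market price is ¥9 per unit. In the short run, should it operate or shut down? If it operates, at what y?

From TC, MC = TC'(y) = 173 - 72y + 6y^2 and AVC = VC/y = 173 - 36y + 2y^2.
AVC hits its minimum where MC = AVC, at y = 9, giving min AVC = 173 - 36·9 + 2·9^2 = ¥11.
Since P = ¥9 < min AVC = ¥11, price fails to cover variable cost at any output.
Shutting down limits the loss to fixed cost, ¥520.

Shut down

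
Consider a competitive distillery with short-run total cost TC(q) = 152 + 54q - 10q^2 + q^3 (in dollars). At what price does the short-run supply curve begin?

$29 per unit

The firm shuts down when price falls below the minimum of average variable cost. AVC = VC/q = 54 - 10q + q^2.
dAVC/dq = -10 + 2q = 0 gives q = 5. min AVC = 54 - 10·5 + 5^2 = 29.
For P < $29 the firm produces nothing.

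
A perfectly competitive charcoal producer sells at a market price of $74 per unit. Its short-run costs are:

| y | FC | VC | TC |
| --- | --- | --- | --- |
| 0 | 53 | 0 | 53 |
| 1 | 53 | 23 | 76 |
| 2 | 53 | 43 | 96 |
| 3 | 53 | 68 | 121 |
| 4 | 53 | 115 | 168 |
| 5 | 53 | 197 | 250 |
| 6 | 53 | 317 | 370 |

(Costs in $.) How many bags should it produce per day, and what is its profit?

y = 4; profit = $128

Tabulate TR − TC: y=0: -53; y=1: -2; y=2: 52; y=3: 101; y=4: 128; y=5: 120; y=6: 74.
Profit is maximized at y = 4. AVC there is 115/4 = $28.75 ≤ P, so producing beats shutting down (which would give -$53).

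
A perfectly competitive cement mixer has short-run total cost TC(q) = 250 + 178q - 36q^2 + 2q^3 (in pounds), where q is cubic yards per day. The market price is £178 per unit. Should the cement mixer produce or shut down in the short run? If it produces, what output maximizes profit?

Produce at q = 12

From TC, MC = TC'(q) = 178 - 72q + 6q^2 and AVC = VC/q = 178 - 36q + 2q^2.
AVC is minimized where dAVC/dq = -36 + 4q = 0, at q = 9; min AVC = 178 - 36·9 + 2·9^2 = £16.
Since P = £178 ≥ min AVC = £16, price covers variable cost and the firm should produce.
Solving P = MC: -72q + 6q^2 = 0 ⇒ q = 0 or 12. On the upward-sloping branch, q* = 12.
Check: AVC at q = 12 is £34 ≤ P, so revenue covers variable cost.
Profit = P·q − TC = 178·12 − 658 = £1478.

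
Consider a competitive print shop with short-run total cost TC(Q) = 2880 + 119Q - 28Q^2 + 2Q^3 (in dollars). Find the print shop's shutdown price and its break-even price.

AVC = 119 - 28Q + 2Q^2; minimized at Q = 7, giving min AVC = $21. That is the shutdown price.
ATC = 2880/Q + 119 - 28Q + 2Q^2. Setting dATC/dQ = −2880/Q^2 − 28 + 4Q = 0 gives Q = 12 (since 4·12^3 − 28·12^2 = 2880).
min ATC = 2880/12 + 119 − 28·12 + 2·12^2 = $311. That is the break-even price.
For $21 ≤ P < $311 the firm produces at a loss; below $21 it shuts down.

Shutdown price = $21; break-even price = $311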